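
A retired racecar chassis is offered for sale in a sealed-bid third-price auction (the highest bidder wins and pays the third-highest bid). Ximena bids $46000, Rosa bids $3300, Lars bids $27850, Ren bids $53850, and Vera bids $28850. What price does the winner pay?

Ordered from highest: Ren $53850; Ximena $46000; Vera $28850; Lars $27850; Rosa $3300.
Ren is the highest bidder, so Ren wins.
Under the third-price rule, the price is the third-highest bid: $28850.

The winner pays $28850.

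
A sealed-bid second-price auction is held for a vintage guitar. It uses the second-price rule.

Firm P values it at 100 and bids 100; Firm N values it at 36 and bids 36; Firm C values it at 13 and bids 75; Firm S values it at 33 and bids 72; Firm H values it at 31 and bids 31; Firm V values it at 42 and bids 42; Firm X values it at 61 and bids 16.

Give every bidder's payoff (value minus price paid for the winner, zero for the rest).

Firm P 25, Firm N 0, Firm C 0, Firm S 0, Firm H 0, Firm V 0, Firm X 0.

Sorted high to low: Firm P 100, then Firm C 75, then Firm S 72, then Firm V 42, then Firm N 36, then Firm H 31, then Firm X 16.
Firm P has the top bid and wins; the price is the second-highest bid, 75.
Firm P's payoff = 100 − 75 = 25. All other bidders lose, so their payoff is 0.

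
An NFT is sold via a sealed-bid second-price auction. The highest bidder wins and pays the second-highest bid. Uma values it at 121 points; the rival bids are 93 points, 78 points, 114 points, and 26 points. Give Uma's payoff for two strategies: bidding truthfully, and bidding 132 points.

The highest competing bid is 114 points.
Bidding truthfully at 121 points: Uma has the top bid, wins, and pays the second-highest bid 114 points. Payoff = 121 points − 114 points = 7 points.
Bidding 132 points: Uma has the top bid, wins, and pays the second-highest bid 114 points. Payoff = 121 points − 114 points = 7 points.

(a) 7 points  (b) 7 points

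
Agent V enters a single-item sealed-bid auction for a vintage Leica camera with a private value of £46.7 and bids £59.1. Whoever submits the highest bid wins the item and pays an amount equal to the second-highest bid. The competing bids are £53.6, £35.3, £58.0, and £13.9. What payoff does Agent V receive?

Agent V's payoff: -£11.3.

Highest competing bid: £58.0.
Agent V's bid £59.1 is the highest overall, so Agent V wins and pays the second-highest bid, £58.0.
Payoff = value − price = £46.7 − £58.0 = -£11.3.
Overbidding won the item at a price above value — truthful bidding would have avoided this loss.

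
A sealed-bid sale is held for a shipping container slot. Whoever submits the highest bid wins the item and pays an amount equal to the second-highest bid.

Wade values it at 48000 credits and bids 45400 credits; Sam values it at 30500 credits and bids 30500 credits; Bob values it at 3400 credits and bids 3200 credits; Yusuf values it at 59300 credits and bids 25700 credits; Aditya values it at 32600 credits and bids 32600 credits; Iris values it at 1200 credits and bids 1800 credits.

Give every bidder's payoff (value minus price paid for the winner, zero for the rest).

Wade 15400 credits, Sam 0 credits, Bob 0 credits, Yusuf 0 credits, Aditya 0 credits, Iris 0 credits.

Bids in descending order: Wade 45400 credits > Aditya 32600 credits > Sam 30500 credits > Yusuf 25700 credits > Bob 3200 credits > Iris 1800 credits.
Wade has the top bid and wins; the price is the second-highest bid, 32600 credits.
Wade's payoff = 48000 credits − 32600 credits = 15400 credits. All other bidders lose, so their payoff is 0.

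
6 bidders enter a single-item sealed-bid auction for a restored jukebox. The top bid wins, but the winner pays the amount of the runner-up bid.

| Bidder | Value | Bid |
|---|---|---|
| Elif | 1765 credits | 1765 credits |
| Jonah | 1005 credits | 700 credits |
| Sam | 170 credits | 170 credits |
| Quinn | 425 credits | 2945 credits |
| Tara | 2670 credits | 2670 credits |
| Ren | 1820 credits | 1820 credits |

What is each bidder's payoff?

Sorted high to low: Quinn 2945 credits, then Tara 2670 credits, then Ren 1820 credits, then Elif 1765 credits, then Jonah 700 credits, then Sam 170 credits.
Quinn has the top bid and wins; the price is the second-highest bid, 2670 credits.
Quinn's payoff = 425 credits − 2670 credits = -2245 credits. All other bidders lose, so their payoff is 0.

Payoffs: Elif 0 credits, Jonah 0 credits, Sam 0 credits, Quinn -2245 credits, Tara 0 credits, Ren 0 credits.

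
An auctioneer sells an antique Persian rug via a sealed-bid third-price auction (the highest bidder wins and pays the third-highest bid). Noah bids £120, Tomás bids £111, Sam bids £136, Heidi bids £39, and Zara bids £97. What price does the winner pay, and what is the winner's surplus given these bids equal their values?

Ranking the bids: Sam £136; Noah £120; Tomás £111; Zara £97; Heidi £39.
Sam is the highest bidder, so Sam wins.
Under the third-price rule, the price is the third-highest bid: £111.
Surplus = £136 − £111 = £25.

The winner pays £111 for a surplus of £25.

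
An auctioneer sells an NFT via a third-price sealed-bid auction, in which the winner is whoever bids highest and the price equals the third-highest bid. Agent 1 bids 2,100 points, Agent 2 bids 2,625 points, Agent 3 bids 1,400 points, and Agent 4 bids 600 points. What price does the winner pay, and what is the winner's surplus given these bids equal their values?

Price 1,400 points; surplus 1,225 points.

Ordered from highest: Agent 2 2,625 points > Agent 1 2,100 points > Agent 3 1,400 points > Agent 4 600 points.
Agent 2 is the highest bidder, so Agent 2 wins.
Under the third-price rule, the price is the third-highest bid: 1,400 points.
Surplus = 2,625 points − 1,400 points = 1,225 points.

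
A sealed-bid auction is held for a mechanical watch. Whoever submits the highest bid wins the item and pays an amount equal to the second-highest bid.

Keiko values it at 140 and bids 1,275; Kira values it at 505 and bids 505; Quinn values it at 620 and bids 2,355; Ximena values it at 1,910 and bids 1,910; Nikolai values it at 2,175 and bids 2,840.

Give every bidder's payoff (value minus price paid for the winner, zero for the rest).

Payoffs: Keiko 0, Kira 0, Quinn 0, Ximena 0, Nikolai -180.

Bids in descending order: Nikolai 2,840; Quinn 2,355; Ximena 1,910; Keiko 1,275; Kira 505.
Nikolai has the top bid and wins; the price is the second-highest bid, 2,355.
Nikolai's payoff = 2,175 − 2,355 = -180. All other bidders lose, so their payoff is 0.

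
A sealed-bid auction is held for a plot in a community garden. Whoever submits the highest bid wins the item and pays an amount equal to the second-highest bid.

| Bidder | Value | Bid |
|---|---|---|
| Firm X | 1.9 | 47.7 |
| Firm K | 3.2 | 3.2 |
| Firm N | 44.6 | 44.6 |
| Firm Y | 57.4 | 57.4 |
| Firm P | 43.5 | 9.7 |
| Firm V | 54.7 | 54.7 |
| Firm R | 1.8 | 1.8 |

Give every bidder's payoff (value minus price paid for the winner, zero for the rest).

Bids in descending order: Firm Y 57.4, then Firm V 54.7, then Firm X 47.7, then Firm N 44.6, then Firm P 9.7, then Firm K 3.2, then Firm R 1.8.
Firm Y has the top bid and wins; the price is the second-highest bid, 54.7.
Firm Y's payoff = 57.4 − 54.7 = 2.7. All other bidders lose, so their payoff is 0.

Payoffs: Firm X 0.0, Firm K 0.0, Firm N 0.0, Firm Y 2.7, Firm P 0.0, Firm V 0.0, Firm R 0.0.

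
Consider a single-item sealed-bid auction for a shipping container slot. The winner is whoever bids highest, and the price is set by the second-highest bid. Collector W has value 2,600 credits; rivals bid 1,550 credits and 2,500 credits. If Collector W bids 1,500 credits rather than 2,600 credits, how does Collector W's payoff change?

The highest competing bid is 2,500 credits.
Bidding truthfully at 2,600 credits: Collector W has the top bid, wins, and pays the second-highest bid 2,500 credits. Payoff = 2,600 credits − 2,500 credits = 100 credits.
Bidding 1,500 credits: the top bid is 2,500 credits (a rival), so Collector W loses. Payoff = 0 credits.
Change = 0 credits − 100 credits = -100 credits.

-100 credits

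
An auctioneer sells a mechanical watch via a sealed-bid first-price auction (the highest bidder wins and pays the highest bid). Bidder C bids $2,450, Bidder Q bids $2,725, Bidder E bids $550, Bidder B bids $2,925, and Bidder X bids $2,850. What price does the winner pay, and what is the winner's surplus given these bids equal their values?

Ranking the bids: Bidder B $2,925; Bidder X $2,850; Bidder Q $2,725; Bidder C $2,450; Bidder E $550.
Bidder B is the highest bidder, so Bidder B wins.
Under the first-price rule, the price is the highest bid: $2,925.
Surplus = $2,925 − $2,925 = $0.

The winner pays $2,925 for a surplus of $0.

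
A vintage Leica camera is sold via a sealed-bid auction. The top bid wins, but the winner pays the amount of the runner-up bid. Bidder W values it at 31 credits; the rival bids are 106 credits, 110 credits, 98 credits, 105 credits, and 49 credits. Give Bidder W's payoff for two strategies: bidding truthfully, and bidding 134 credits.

The highest competing bid is 110 credits.
Bidding truthfully at 31 credits: the top bid is 110 credits (a rival), so Bidder W loses. Payoff = 0 credits.
Bidding 134 credits: Bidder W has the top bid, wins, and pays the second-highest bid 110 credits. Payoff = 31 credits − 110 credits = -79 credits.

Truthful: 0 credits; alternative: -79 credits.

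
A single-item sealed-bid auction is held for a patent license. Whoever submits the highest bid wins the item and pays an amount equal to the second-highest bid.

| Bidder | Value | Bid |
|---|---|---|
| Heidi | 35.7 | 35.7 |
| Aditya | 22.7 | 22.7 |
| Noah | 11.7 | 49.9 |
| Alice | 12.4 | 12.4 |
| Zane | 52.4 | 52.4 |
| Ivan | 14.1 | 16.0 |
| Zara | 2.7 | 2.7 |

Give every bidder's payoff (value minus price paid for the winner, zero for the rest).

Ranking the bids: Zane 52.4 > Noah 49.9 > Heidi 35.7 > Aditya 22.7 > Ivan 16.0 > Alice 12.4 > Zara 2.7.
Zane has the top bid and wins; the price is the second-highest bid, 49.9.
Zane's payoff = 52.4 − 49.9 = 2.5. All other bidders lose, so their payoff is 0.

Payoffs: Heidi 0.0, Aditya 0.0, Noah 0.0, Alice 0.0, Zane 2.5, Ivan 0.0, Zara 0.0.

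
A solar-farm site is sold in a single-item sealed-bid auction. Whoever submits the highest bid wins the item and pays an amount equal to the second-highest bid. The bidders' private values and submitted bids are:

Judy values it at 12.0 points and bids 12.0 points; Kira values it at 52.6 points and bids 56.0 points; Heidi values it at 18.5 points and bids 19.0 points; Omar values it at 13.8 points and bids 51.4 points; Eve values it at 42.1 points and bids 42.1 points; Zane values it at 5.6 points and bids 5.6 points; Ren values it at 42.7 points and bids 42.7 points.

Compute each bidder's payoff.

Sorted high to low: Kira 56.0 points, then Omar 51.4 points, then Ren 42.7 points, then Eve 42.1 points, then Heidi 19.0 points, then Judy 12.0 points, then Zane 5.6 points.
Kira has the top bid and wins; the price is the second-highest bid, 51.4 points.
Kira's payoff = 52.6 points − 51.4 points = 1.2 points. All other bidders lose, so their payoff is 0.

Payoffs: Judy 0.0 points, Kira 1.2 points, Heidi 0.0 points, Omar 0.0 points, Eve 0.0 points, Zane 0.0 points, Ren 0.0 points.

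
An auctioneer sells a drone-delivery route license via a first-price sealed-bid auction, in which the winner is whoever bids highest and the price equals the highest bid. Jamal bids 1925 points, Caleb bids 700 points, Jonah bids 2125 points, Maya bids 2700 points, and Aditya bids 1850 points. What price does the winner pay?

Sorted high to low: Maya 2700 points, then Jonah 2125 points, then Jamal 1925 points, then Aditya 1850 points, then Caleb 700 points.
Maya is the highest bidder, so Maya wins.
Under the first-price rule, the price is the highest bid: 2700 points.

Price paid: 2700 points.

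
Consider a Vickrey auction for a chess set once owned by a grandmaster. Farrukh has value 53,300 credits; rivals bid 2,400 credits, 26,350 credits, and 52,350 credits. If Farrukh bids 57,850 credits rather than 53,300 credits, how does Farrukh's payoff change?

Change in payoff: 0 credits.

The highest competing bid is 52,350 credits.
Bidding truthfully at 53,300 credits: Farrukh has the top bid, wins, and pays the second-highest bid 52,350 credits. Payoff = 53,300 credits − 52,350 credits = 950 credits.
Bidding 57,850 credits: Farrukh has the top bid, wins, and pays the second-highest bid 52,350 credits. Payoff = 53,300 credits − 52,350 credits = 950 credits.
Change = 950 credits − 950 credits = 0 credits.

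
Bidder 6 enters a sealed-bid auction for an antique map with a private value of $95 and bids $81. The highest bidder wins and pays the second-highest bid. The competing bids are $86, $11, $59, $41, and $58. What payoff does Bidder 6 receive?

Highest competing bid: $86.
Bidder 6's bid $81 is not the highest, so Bidder 6 loses, pays nothing, and earns zero payoff.

Payoff = $0.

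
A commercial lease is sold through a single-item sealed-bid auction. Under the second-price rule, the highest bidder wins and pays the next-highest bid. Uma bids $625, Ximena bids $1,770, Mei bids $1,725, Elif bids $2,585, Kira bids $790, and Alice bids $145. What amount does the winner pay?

Price paid: $1,770.

Bids in descending order: Elif $2,585 > Ximena $1,770 > Mei $1,725 > Kira $790 > Uma $625 > Alice $145.
Elif has the highest bid, so Elif wins.
The second-highest bid is $1,770, so that is what Elif pays.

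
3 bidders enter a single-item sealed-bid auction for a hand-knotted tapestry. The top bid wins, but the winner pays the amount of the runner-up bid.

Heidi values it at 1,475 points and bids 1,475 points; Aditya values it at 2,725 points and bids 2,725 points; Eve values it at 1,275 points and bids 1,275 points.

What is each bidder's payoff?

Payoffs: Heidi 0 points, Aditya 1,250 points, Eve 0 points.

Ordered from highest: Aditya 2,725 points; Heidi 1,475 points; Eve 1,275 points.
Aditya has the top bid and wins; the price is the second-highest bid, 1,475 points.
Aditya's payoff = 2,725 points − 1,475 points = 1,250 points. All other bidders lose, so their payoff is 0.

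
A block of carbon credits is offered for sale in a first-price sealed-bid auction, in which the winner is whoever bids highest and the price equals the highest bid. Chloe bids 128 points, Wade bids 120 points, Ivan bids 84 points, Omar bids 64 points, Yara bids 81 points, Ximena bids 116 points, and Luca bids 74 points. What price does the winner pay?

The winner pays 128 points.

Ranking the bids: Chloe 128 points, then Wade 120 points, then Ximena 116 points, then Ivan 84 points, then Yara 81 points, then Luca 74 points, then Omar 64 points.
Chloe is the highest bidder, so Chloe wins.
Under the first-price rule, the price is the highest bid: 128 points.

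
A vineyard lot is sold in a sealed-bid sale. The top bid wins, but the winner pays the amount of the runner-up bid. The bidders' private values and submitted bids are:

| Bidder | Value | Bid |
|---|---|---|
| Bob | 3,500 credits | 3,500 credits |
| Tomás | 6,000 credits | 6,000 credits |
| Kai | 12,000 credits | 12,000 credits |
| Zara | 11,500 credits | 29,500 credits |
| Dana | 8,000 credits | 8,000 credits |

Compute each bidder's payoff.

Bob 0 credits, Tomás 0 credits, Kai 0 credits, Zara -500 credits, Dana 0 credits.

Ordered from highest: Zara 29,500 credits > Kai 12,000 credits > Dana 8,000 credits > Tomás 6,000 credits > Bob 3,500 credits.
Zara has the top bid and wins; the price is the second-highest bid, 12,000 credits.
Zara's payoff = 11,500 credits − 12,000 credits = -500 credits. All other bidders lose, so their payoff is 0.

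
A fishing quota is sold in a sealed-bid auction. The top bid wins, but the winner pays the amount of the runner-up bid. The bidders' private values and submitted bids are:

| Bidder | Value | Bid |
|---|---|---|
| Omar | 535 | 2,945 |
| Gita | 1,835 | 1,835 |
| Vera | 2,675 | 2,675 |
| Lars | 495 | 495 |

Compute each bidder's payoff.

Omar -2,140, Gita 0, Vera 0, Lars 0.

Ranking the bids: Omar 2,945, then Vera 2,675, then Gita 1,835, then Lars 495.
Omar has the top bid and wins; the price is the second-highest bid, 2,675.
Omar's payoff = 535 − 2,675 = -2,140. All other bidders lose, so their payoff is 0.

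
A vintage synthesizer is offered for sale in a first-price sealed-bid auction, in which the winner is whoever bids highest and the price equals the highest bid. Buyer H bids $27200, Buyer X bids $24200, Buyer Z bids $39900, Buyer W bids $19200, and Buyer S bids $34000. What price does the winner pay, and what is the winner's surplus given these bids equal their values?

The winner pays $39900 for a surplus of $0.

Sorted high to low: Buyer Z $39900, then Buyer S $34000, then Buyer H $27200, then Buyer X $24200, then Buyer W $19200.
Buyer Z is the highest bidder, so Buyer Z wins.
Under the first-price rule, the price is the highest bid: $39900.
Surplus = $39900 − $39900 = $0.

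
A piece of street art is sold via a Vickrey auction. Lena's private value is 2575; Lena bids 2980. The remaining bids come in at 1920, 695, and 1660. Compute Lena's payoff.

Payoff = 655.

Highest competing bid: 1920.
Lena's bid 2980 is the highest overall, so Lena wins and pays the second-highest bid, 1920.
Payoff = value − price = 2575 − 1920 = 655.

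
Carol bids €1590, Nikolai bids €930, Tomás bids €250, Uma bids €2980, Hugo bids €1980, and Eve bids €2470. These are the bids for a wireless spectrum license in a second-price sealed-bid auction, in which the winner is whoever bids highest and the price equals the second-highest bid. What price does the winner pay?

Ranking the bids: Uma €2980 > Eve €2470 > Hugo €1980 > Carol €1590 > Nikolai €930 > Tomás €250.
Uma is the highest bidder, so Uma wins.
Under the second-price rule, the price is the second-highest bid: €2470.

Price paid: €2470.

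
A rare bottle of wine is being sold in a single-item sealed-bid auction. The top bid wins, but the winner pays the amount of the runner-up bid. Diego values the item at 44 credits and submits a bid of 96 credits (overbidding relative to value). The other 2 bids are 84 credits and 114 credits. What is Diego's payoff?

Diego's payoff: 0 credits.

Highest competing bid: 114 credits.
Diego's bid 96 credits is not the highest, so Diego loses, pays nothing, and earns zero payoff.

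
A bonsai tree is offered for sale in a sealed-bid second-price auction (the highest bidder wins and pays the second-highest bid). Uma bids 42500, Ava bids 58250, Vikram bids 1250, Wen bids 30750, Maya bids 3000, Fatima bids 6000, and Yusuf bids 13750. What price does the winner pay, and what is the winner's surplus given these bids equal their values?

Ordered from highest: Ava 58250; Uma 42500; Wen 30750; Yusuf 13750; Fatima 6000; Maya 3000; Vikram 1250.
Ava is the highest bidder, so Ava wins.
Under the second-price rule, the price is the second-highest bid: 42500.
Surplus = 58250 − 42500 = 15750.

Price 42500; surplus 15750.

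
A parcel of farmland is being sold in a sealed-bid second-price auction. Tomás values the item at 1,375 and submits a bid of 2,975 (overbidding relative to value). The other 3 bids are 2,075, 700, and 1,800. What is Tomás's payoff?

Tomás's payoff: -700.

Highest competing bid: 2,075.
Tomás's bid 2,975 is the highest overall, so Tomás wins and pays the second-highest bid, 2,075.
Payoff = value − price = 1,375 − 2,075 = -700.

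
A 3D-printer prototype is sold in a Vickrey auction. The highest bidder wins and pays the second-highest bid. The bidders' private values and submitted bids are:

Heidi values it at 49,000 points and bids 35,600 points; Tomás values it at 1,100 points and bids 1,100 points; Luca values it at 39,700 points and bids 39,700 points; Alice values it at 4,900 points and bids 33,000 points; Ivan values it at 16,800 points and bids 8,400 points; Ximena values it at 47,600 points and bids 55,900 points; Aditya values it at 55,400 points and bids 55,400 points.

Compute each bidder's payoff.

Payoffs: Heidi 0 points, Tomás 0 points, Luca 0 points, Alice 0 points, Ivan 0 points, Ximena -7,800 points, Aditya 0 points.

Bids in descending order: Ximena 55,900 points, then Aditya 55,400 points, then Luca 39,700 points, then Heidi 35,600 points, then Alice 33,000 points, then Ivan 8,400 points, then Tomás 1,100 points.
Ximena has the top bid and wins; the price is the second-highest bid, 55,400 points.
Ximena's payoff = 47,600 points − 55,400 points = -7,800 points. All other bidders lose, so their payoff is 0.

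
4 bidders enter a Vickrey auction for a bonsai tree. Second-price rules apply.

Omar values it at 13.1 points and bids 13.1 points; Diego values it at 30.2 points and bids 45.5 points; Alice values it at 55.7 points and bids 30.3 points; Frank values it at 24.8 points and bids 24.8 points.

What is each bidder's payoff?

Ordered from highest: Diego 45.5 points; Alice 30.3 points; Frank 24.8 points; Omar 13.1 points.
Diego has the top bid and wins; the price is the second-highest bid, 30.3 points.
Diego's payoff = 30.2 points − 30.3 points = -0.1 points. All other bidders lose, so their payoff is 0.

Payoffs: Omar 0.0 points, Diego -0.1 points, Alice 0.0 points, Frank 0.0 points.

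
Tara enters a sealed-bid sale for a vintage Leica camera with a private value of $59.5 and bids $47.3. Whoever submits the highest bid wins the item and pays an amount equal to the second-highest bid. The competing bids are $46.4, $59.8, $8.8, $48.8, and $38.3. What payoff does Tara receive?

Highest competing bid: $59.8.
Tara's bid $47.3 is not the highest, so Tara loses, pays nothing, and earns zero payoff.

Tara's payoff: $0.0.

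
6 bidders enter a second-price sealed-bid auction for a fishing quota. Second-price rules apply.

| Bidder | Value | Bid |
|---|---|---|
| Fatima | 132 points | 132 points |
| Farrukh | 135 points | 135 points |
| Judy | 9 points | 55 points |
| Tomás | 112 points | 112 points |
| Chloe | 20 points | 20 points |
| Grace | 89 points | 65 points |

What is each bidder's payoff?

Ordered from highest: Farrukh 135 points; Fatima 132 points; Tomás 112 points; Grace 65 points; Judy 55 points; Chloe 20 points.
Farrukh has the top bid and wins; the price is the second-highest bid, 132 points.
Farrukh's payoff = 135 points − 132 points = 3 points. All other bidders lose, so their payoff is 0.

Fatima 0 points, Farrukh 3 points, Judy 0 points, Tomás 0 points, Chloe 0 points, Grace 0 points.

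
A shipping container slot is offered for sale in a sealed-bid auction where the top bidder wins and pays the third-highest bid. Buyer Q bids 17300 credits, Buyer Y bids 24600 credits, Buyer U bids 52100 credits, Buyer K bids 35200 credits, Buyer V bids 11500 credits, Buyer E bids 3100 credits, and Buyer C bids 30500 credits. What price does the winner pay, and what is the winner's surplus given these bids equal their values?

Bids in descending order: Buyer U 52100 credits > Buyer K 35200 credits > Buyer C 30500 credits > Buyer Y 24600 credits > Buyer Q 17300 credits > Buyer V 11500 credits > Buyer E 3100 credits.
Buyer U is the highest bidder, so Buyer U wins.
Under the third-price rule, the price is the third-highest bid: 30500 credits.
Surplus = 52100 credits − 30500 credits = 21600 credits.

Price 30500 credits; surplus 21600 credits.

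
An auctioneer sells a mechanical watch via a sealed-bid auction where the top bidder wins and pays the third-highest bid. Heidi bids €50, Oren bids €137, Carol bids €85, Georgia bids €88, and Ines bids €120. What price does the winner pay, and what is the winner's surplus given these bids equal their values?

Price €88; surplus €49.

Bids in descending order: Oren €137; Ines €120; Georgia €88; Carol €85; Heidi €50.
Oren is the highest bidder, so Oren wins.
Under the third-price rule, the price is the third-highest bid: €88.
Surplus = €137 − €88 = €49.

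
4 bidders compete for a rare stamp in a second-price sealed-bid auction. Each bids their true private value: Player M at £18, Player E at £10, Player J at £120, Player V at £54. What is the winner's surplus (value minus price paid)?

Ranking the bids: Player J £120, then Player V £54, then Player M £18, then Player E £10.
Player J wins with the top bid and pays the second-highest, £54.
Surplus = £120 − £54 = £66.

£66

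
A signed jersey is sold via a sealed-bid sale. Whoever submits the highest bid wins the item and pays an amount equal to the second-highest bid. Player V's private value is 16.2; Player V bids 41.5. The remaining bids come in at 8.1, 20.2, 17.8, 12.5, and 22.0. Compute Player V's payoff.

Highest competing bid: 22.0.
Player V's bid 41.5 is the highest overall, so Player V wins and pays the second-highest bid, 22.0.
Payoff = value − price = 16.2 − 22.0 = -5.8.

Payoff = -5.8.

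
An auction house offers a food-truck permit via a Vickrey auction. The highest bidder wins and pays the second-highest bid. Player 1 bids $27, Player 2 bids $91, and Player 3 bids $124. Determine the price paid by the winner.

The winner pays $91.

Bids in descending order: Player 3 $124; Player 2 $91; Player 1 $27.
Player 3 has the highest bid, so Player 3 wins.
The second-highest bid is $91, so that is what Player 3 pays.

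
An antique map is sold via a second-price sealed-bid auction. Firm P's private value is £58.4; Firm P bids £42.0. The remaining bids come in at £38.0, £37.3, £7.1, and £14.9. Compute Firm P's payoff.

Highest competing bid: £38.0.
Firm P's bid £42.0 is the highest overall, so Firm P wins and pays the second-highest bid, £38.0.
Payoff = value − price = £58.4 − £38.0 = £20.4.

Firm P's payoff: £20.4.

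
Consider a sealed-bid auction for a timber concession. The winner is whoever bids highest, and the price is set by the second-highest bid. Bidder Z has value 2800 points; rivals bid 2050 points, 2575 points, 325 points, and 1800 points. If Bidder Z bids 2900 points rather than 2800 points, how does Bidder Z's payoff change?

Payoff change: 0 points.

The highest competing bid is 2575 points.
Bidding truthfully at 2800 points: Bidder Z has the top bid, wins, and pays the second-highest bid 2575 points. Payoff = 2800 points − 2575 points = 225 points.
Bidding 2900 points: Bidder Z has the top bid, wins, and pays the second-highest bid 2575 points. Payoff = 2800 points − 2575 points = 225 points.
Change = 225 points − 225 points = 0 points.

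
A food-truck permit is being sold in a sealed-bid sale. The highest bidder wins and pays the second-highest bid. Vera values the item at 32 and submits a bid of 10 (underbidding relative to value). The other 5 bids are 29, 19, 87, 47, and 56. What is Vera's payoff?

Highest competing bid: 87.
Vera's bid 10 is not the highest, so Vera loses, pays nothing, and earns zero payoff.

0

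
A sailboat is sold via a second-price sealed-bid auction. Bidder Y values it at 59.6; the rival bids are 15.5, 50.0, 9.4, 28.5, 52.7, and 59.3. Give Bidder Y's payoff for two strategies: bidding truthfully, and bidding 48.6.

The highest competing bid is 59.3.
Bidding truthfully at 59.6: Bidder Y has the top bid, wins, and pays the second-highest bid 59.3. Payoff = 59.6 − 59.3 = 0.3.
Bidding 48.6: the top bid is 59.3 (a rival), so Bidder Y loses. Payoff = 0.0.
Deviating from a truthful bid can only lose payoff in a second-price auction — never gain.

Truthful: 0.3; alternative: 0.0.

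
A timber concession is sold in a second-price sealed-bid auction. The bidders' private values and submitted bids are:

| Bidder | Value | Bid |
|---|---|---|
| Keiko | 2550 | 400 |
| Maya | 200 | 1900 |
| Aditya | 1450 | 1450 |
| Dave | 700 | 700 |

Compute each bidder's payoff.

Bids in descending order: Maya 1900 > Aditya 1450 > Dave 700 > Keiko 400.
Maya has the top bid and wins; the price is the second-highest bid, 1450.
Maya's payoff = 200 − 1450 = -1250. All other bidders lose, so their payoff is 0.

Keiko 0, Maya -1250, Aditya 0, Dave 0.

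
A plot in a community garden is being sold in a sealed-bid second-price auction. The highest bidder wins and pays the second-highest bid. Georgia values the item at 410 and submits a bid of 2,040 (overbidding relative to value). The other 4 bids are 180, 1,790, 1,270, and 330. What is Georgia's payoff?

Georgia's payoff: -1,380.

Highest competing bid: 1,790.
Georgia's bid 2,040 is the highest overall, so Georgia wins and pays the second-highest bid, 1,790.
Payoff = value − price = 410 − 1,790 = -1,380.
Overbidding won the item at a price above value — truthful bidding would have avoided this loss.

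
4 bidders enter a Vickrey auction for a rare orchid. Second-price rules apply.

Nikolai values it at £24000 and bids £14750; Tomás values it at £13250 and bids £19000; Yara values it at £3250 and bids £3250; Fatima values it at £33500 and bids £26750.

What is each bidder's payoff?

Sorted high to low: Fatima £26750 > Tomás £19000 > Nikolai £14750 > Yara £3250.
Fatima has the top bid and wins; the price is the second-highest bid, £19000.
Fatima's payoff = £33500 − £19000 = £14500. All other bidders lose, so their payoff is 0.

Payoffs: Nikolai £0, Tomás £0, Yara £0, Fatima £14500.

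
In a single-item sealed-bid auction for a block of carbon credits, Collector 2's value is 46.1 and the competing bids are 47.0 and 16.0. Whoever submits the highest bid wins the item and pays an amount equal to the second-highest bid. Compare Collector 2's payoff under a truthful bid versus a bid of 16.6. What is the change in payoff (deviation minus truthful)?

The highest competing bid is 47.0.
Bidding truthfully at 46.1: the top bid is 47.0 (a rival), so Collector 2 loses. Payoff = 0.0.
Bidding 16.6: the top bid is 47.0 (a rival), so Collector 2 loses. Payoff = 0.0.
Change = 0.0 − 0.0 = 0.0.
The bid only affects whether you win, not the price — here both bids land on the same side of the top rival bid, so the deviation is payoff-neutral.

Change in payoff: 0.0.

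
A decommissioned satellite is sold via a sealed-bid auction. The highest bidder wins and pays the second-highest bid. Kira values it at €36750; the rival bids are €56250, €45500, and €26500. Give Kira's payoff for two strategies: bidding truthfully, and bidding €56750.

The highest competing bid is €56250.
Bidding truthfully at €36750: the top bid is €56250 (a rival), so Kira loses. Payoff = €0.
Bidding €56750: Kira has the top bid, wins, and pays the second-highest bid €56250. Payoff = €36750 − €56250 = -€19500.
This is the dominant-strategy logic: truthful bidding weakly beats any alternative.

(a) €0  (b) -€19500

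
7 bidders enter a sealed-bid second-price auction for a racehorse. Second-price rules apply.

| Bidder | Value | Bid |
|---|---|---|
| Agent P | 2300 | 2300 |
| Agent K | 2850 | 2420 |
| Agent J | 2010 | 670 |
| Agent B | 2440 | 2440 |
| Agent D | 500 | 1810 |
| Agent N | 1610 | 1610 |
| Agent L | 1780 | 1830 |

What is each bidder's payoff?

Agent P 0, Agent K 0, Agent J 0, Agent B 20, Agent D 0, Agent N 0, Agent L 0.

Bids in descending order: Agent B 2440; Agent K 2420; Agent P 2300; Agent L 1830; Agent D 1810; Agent N 1610; Agent J 670.
Agent B has the top bid and wins; the price is the second-highest bid, 2420.
Agent B's payoff = 2440 − 2420 = 20. All other bidders lose, so their payoff is 0.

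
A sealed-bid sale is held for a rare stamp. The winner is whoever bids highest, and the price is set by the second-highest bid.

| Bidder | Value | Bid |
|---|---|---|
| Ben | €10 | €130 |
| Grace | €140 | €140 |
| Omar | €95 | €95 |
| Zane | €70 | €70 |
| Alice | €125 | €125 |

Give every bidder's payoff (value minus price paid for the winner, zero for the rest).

Ben €0, Grace €10, Omar €0, Zane €0, Alice €0.

Bids in descending order: Grace €140; Ben €130; Alice €125; Omar €95; Zane €70.
Grace has the top bid and wins; the price is the second-highest bid, €130.
Grace's payoff = €140 − €130 = €10. All other bidders lose, so their payoff is 0.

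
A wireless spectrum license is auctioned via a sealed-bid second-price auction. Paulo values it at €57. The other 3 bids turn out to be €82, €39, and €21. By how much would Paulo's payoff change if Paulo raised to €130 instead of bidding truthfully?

Payoff change: -€25.

The highest competing bid is €82.
Bidding truthfully at €57: the top bid is €82 (a rival), so Paulo loses. Payoff = €0.
Bidding €130: Paulo has the top bid, wins, and pays the second-highest bid €82. Payoff = €57 − €82 = -€25.
Change = -€25 − €0 = -€25.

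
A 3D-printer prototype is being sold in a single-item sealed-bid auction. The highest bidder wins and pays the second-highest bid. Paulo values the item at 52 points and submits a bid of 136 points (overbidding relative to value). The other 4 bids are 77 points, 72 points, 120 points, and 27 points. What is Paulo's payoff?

-68 points

Highest competing bid: 120 points.
Paulo's bid 136 points is the highest overall, so Paulo wins and pays the second-highest bid, 120 points.
Payoff = value − price = 52 points − 120 points = -68 points.
Overbidding won the item at a price above value — truthful bidding would have avoided this loss.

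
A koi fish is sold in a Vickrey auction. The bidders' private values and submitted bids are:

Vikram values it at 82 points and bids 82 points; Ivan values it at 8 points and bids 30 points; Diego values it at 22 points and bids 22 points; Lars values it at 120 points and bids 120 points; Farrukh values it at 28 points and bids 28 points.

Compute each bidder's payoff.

Vikram 0 points, Ivan 0 points, Diego 0 points, Lars 38 points, Farrukh 0 points.

Ordered from highest: Lars 120 points, then Vikram 82 points, then Ivan 30 points, then Farrukh 28 points, then Diego 22 points.
Lars has the top bid and wins; the price is the second-highest bid, 82 points.
Lars's payoff = 120 points − 82 points = 38 points. All other bidders lose, so their payoff is 0.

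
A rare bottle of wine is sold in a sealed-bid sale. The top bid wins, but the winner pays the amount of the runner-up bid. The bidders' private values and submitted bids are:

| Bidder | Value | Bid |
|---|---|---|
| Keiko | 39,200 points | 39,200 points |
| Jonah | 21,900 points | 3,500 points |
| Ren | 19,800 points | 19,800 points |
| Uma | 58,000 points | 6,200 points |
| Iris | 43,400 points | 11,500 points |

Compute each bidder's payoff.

Keiko 19,400 points, Jonah 0 points, Ren 0 points, Uma 0 points, Iris 0 points.

Bids in descending order: Keiko 39,200 points > Ren 19,800 points > Iris 11,500 points > Uma 6,200 points > Jonah 3,500 points.
Keiko has the top bid and wins; the price is the second-highest bid, 19,800 points.
Keiko's payoff = 39,200 points − 19,800 points = 19,400 points. All other bidders lose, so their payoff is 0.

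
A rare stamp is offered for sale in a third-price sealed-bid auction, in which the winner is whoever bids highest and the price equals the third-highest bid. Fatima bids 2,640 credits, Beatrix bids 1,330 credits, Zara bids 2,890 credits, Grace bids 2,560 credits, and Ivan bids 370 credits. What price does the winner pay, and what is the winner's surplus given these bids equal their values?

The winner pays 2,560 credits for a surplus of 330 credits.

Ordered from highest: Zara 2,890 credits, then Fatima 2,640 credits, then Grace 2,560 credits, then Beatrix 1,330 credits, then Ivan 370 credits.
Zara is the highest bidder, so Zara wins.
Under the third-price rule, the price is the third-highest bid: 2,560 credits.
Surplus = 2,890 credits − 2,560 credits = 330 credits.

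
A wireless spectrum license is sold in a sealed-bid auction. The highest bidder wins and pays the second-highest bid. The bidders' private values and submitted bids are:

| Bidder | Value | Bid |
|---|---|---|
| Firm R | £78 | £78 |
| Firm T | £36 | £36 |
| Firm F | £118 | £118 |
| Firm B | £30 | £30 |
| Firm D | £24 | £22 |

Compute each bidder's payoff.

Ordered from highest: Firm F £118; Firm R £78; Firm T £36; Firm B £30; Firm D £22.
Firm F has the top bid and wins; the price is the second-highest bid, £78.
Firm F's payoff = £118 − £78 = £40. All other bidders lose, so their payoff is 0.

Firm R £0, Firm T £0, Firm F £40, Firm B £0, Firm D £0.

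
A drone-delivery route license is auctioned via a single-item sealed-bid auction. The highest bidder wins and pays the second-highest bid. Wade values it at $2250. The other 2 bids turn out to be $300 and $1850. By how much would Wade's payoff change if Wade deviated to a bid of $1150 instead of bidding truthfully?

Change in payoff: -$400.

The highest competing bid is $1850.
Bidding truthfully at $2250: Wade has the top bid, wins, and pays the second-highest bid $1850. Payoff = $2250 − $1850 = $400.
Bidding $1150: the top bid is $1850 (a rival), so Wade loses. Payoff = $0.
Change = $0 − $400 = -$400.
Deviating from a truthful bid can only lose payoff in a second-price auction — never gain.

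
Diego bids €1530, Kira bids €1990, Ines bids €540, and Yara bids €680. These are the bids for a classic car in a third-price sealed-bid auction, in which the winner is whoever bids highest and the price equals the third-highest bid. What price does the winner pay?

€680

Bids in descending order: Kira €1990 > Diego €1530 > Yara €680 > Ines €540.
Kira is the highest bidder, so Kira wins.
Under the third-price rule, the price is the third-highest bid: €680.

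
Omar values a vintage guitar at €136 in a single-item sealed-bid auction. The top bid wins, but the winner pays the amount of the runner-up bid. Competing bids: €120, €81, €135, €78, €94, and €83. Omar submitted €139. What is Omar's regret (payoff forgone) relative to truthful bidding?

Payoff forgone: €0.

The highest competing bid is €135.
Bidding truthfully at €136: Omar has the top bid, wins, and pays the second-highest bid €135. Payoff = €136 − €135 = €1.
Bidding €139: Omar has the top bid, wins, and pays the second-highest bid €135. Payoff = €136 − €135 = €1.
Regret = truthful payoff − actual payoff = €1 − €1 = €0.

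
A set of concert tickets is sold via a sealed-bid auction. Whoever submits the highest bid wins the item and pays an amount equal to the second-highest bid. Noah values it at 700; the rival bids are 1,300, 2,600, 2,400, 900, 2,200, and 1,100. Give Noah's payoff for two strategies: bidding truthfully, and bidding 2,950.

The highest competing bid is 2,600.
Bidding truthfully at 700: the top bid is 2,600 (a rival), so Noah loses. Payoff = 0.
Bidding 2,950: Noah has the top bid, wins, and pays the second-highest bid 2,600. Payoff = 700 − 2,600 = -1,900.

(a) 0  (b) -1,900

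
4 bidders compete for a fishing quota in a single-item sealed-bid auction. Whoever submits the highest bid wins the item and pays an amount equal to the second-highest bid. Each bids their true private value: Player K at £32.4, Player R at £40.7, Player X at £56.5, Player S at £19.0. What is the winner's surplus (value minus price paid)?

Ranking the bids: Player X £56.5 > Player R £40.7 > Player K £32.4 > Player S £19.0.
Player X wins with the top bid and pays the second-highest, £40.7.
Surplus = £56.5 − £40.7 = £15.8.

Winner's surplus: £15.8.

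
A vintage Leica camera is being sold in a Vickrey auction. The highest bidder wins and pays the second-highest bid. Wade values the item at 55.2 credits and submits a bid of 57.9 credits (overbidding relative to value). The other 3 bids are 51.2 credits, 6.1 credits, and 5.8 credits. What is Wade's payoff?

Highest competing bid: 51.2 credits.
Wade's bid 57.9 credits is the highest overall, so Wade wins and pays the second-highest bid, 51.2 credits.
Payoff = value − price = 55.2 credits − 51.2 credits = 4.0 credits.

Payoff = 4.0 credits.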